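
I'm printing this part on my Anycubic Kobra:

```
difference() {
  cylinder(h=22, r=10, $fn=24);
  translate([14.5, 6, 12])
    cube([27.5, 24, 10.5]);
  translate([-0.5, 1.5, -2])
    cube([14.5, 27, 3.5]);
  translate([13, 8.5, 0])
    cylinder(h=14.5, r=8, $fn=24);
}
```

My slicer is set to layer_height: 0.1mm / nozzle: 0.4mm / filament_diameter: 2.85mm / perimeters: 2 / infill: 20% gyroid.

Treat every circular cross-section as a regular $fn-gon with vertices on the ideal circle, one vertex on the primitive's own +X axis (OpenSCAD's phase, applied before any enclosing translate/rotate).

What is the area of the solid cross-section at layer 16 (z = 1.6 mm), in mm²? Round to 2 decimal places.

At z = 1.6 mm: the r=10 cylinder gives a regular 24-gon of circumradius 10 (constant along its height) (area = (24/2)·10.000²·sin(360°/24) = 310.58 mm²); the cube at (14.5, 6) does not reach this height (z outside [12, 22.5]); the cube at (-0.5, 1.5) does not reach this height (z outside [-2, 1.5]); the r=8 cylinder at (13, 8.5) gives a regular 24-gon of circumradius 8 (constant along its height) (area = (24/2)·8.000²·sin(360°/24) = 198.77 mm²); Taking the first minus the rest: starting from the r=10 cylinder (310.58 mm²), the r=8 cylinder at (13, 8.5) partially overlaps it — only the 14.11 mm² overlap (of its 198.77 mm²) is removed, clipping the outline — area = 296.47 mm². Overall, the cross-section is a single solid region. Net area = 296.47 mm².

296.47 mm²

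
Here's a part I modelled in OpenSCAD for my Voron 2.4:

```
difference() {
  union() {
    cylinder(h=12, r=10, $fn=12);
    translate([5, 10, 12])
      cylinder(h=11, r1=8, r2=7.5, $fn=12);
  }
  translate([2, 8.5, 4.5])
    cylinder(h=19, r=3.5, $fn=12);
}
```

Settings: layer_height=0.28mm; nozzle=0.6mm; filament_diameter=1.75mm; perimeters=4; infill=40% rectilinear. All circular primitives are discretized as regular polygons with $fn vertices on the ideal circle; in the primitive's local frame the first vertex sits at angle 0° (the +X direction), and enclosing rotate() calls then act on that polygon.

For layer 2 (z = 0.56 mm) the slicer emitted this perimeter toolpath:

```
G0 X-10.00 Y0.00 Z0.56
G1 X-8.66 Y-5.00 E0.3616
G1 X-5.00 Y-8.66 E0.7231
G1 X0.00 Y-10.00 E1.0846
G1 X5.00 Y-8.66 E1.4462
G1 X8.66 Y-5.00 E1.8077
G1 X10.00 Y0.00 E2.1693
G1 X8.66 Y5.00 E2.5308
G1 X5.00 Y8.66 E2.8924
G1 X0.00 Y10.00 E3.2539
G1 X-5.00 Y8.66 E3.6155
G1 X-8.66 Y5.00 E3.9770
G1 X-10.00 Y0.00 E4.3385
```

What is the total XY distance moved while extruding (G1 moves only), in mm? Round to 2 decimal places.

62.12 mm

Sum the Euclidean lengths of each G1 segment: total = 62.12 mm.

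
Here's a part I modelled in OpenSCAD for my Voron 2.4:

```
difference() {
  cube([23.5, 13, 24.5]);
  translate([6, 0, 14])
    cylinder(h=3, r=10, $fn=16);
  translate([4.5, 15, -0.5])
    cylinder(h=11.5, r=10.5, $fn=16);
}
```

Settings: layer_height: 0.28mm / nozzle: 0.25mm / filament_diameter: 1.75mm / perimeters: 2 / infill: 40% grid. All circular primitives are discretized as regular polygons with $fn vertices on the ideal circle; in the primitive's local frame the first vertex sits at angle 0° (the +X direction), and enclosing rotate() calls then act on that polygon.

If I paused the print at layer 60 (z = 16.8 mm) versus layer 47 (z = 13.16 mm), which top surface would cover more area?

Layer 60 (z = 16.8): the cube is present — its section is the full 23.5×13 rectangle (area 305.50 mm²); the r=10 cylinder at (6, 0) gives a regular 16-gon of circumradius 10 (constant along its height) (area = (16/2)·10.000²·sin(360°/16) = 306.15 mm²); the cylinder at (4.5, 15) is absent (z outside [-0.5, 11]); Taking the first minus the rest: starting from the 23.5×13 cube (305.50 mm²), the r=10 cylinder at (6, 0) partially overlaps it — only the 131.85 mm² overlap (of its 306.15 mm²) is removed, clipping the outline — area = 173.65 mm². So its area = 173.65 mm². Layer 47 (z = 13.16): the 23.5×13 cube contributes its full rectangle (area 305.50 mm²); the cylinder at (6, 0) does not reach this height (z outside [14, 17]); the cylinder at (4.5, 15) does not reach this height (z outside [-0.5, 11]); Taking the first minus the rest: none of the subtracted shapes is present at this height, so the 23.5×13 cube is unchanged — area = 305.50 mm². So its area = 305.50 mm². Layer 47 is larger (305.50 vs 173.65 mm²).

layer 47 (z = 13.16 mm)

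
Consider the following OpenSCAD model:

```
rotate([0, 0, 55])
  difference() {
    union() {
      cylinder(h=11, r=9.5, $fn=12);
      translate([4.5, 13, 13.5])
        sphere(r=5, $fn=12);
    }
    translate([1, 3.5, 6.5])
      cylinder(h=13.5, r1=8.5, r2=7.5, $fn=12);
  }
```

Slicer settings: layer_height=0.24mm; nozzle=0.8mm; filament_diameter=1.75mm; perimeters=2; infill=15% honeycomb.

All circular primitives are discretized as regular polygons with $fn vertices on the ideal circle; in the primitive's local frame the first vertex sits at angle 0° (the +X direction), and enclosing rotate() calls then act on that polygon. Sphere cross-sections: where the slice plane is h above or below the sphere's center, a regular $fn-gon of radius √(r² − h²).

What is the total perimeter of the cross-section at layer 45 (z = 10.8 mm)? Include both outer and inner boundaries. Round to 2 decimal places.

At z = 10.8 mm: the r=9.5 cylinder gives a regular 12-gon of circumradius 9.5 (constant along its height) (perimeter = 2·12·9.500·sin(180°/12) = 59.01 mm); the sphere at (4.5, 13): section is a regular 12-gon, circumradius = √(r²−h²) = √(5²−2.7²) = 4.208 (perimeter = 2·12·4.208·sin(180°/12) = 26.14 mm); Combining (union): the 2 present regions are separate (no shared area or edge), so areas and boundary lengths simply add and each stays a separate island — boundary = 85.15 mm; the cone at (1, 3.5) (r1=8.5→r2=7.5) has section circumradius 8.181 here — a regular 12-gon (perimeter = 2·12·8.181·sin(180°/12) = 50.82 mm); Subtracting the remaining from the first: starting from the result so far, the cone at (1, 3.5) partially overlaps it — only the 177.60 mm² overlap (of its 200.81 mm²) is removed, clipping the outline — boundary = 92.50 mm; (whole slice rotated 55° about Z — lengths, areas and connectivity unchanged). Overall, the cross-section has 2 separate islands. Total boundary length (outer) = 92.50 mm.

92.50 mm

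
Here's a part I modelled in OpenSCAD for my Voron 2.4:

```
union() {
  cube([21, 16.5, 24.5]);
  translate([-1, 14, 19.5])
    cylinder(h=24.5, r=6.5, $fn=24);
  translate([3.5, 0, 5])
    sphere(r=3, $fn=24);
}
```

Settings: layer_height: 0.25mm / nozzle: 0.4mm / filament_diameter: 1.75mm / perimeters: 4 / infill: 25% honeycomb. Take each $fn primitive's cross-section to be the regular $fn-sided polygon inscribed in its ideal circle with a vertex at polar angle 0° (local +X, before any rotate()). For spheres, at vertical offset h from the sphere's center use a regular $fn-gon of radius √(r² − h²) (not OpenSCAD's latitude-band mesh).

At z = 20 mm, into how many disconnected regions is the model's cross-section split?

At z = 20 mm: the cube is present — its section is the full 21×16.5 rectangle; the cylinder at (-1, 14): section is a regular 24-gon, circumradius r=6.5; the sphere at (3.5, 0) is not intersected at this z (|z−center|=15.000 > r=3); Taking the union: the regions partially overlap (shared area 39.62 mm²), so overlapping operands fuse into one piece — 1 connected region. The result has 1 disconnected region.

1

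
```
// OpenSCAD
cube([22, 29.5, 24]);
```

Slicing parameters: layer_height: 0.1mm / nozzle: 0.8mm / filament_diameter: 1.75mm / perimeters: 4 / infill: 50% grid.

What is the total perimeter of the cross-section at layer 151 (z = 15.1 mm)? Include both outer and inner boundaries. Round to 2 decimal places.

At z = 15.1 mm: the 22×29.5 cube contributes its full rectangle (perimeter 103.00 mm). Overall, the cross-section is a single solid region. Total boundary length (outer) = 103.00 mm.

103.00 mm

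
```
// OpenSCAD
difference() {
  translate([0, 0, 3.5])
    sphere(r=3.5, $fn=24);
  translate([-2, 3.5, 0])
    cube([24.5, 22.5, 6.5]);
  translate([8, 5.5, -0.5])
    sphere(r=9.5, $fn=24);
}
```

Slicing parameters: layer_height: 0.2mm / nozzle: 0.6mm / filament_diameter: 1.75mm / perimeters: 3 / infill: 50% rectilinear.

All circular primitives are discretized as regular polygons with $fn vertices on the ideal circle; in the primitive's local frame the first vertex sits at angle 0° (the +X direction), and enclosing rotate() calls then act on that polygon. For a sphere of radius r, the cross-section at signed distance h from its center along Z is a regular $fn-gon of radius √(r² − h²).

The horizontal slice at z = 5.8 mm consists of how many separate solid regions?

1

At z = 5.8 mm: the sphere: section is a regular 24-gon, circumradius = √(r²−h²) = √(3.5²−2.3²) = 2.638; the cube at (-2, 3.5) (footprint 24.5×22.5) is included at this height; the r=9.5 sphere at (8, 5.5) slices to a regular 24-gon of circumradius 7.111 (√(r²−h²) with h=6.3 from center); After the difference (first − rest): starting from the r=3.5 sphere, the 24.5×22.5 cube at (-2, 3.5) misses the remaining region (no effect); the r=9.5 sphere at (8, 5.5) misses the remaining region (no effect) — 1 connected region. The result has 1 disconnected region.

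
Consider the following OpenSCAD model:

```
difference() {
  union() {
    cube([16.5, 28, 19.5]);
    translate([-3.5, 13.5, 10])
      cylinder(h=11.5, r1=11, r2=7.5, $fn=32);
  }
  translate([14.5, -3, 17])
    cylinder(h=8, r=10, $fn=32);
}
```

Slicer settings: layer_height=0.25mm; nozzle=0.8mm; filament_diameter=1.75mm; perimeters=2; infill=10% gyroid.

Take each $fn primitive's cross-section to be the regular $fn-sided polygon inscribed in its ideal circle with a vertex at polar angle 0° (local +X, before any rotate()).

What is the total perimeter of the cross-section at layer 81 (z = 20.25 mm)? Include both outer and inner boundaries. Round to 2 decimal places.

49.43 mm

At z = 20.25 mm: the cube is not intersected at this z (z outside [0, 19.5]); the cone at (-3.5, 13.5): at t=0.891 of its height the radius interpolates to r₁+(r₂−r₁)t = 7.880, giving a regular 32-gon of that circumradius (perimeter = 2·32·7.880·sin(180°/32) = 49.43 mm); Combining (union): only the cone at (-3.5, 13.5) is present, so the union is just that shape — boundary = 49.43 mm; the r=10 cylinder at (14.5, -3) contributes a regular 32-gon of circumradius 10 (perimeter = 2·32·10.000·sin(180°/32) = 62.73 mm); After the difference (first − rest): starting from that combined region, the r=10 cylinder at (14.5, -3) misses the remaining region (no effect) — boundary = 49.43 mm. Overall, the cross-section is a single solid region. Total boundary length (outer) = 49.43 mm.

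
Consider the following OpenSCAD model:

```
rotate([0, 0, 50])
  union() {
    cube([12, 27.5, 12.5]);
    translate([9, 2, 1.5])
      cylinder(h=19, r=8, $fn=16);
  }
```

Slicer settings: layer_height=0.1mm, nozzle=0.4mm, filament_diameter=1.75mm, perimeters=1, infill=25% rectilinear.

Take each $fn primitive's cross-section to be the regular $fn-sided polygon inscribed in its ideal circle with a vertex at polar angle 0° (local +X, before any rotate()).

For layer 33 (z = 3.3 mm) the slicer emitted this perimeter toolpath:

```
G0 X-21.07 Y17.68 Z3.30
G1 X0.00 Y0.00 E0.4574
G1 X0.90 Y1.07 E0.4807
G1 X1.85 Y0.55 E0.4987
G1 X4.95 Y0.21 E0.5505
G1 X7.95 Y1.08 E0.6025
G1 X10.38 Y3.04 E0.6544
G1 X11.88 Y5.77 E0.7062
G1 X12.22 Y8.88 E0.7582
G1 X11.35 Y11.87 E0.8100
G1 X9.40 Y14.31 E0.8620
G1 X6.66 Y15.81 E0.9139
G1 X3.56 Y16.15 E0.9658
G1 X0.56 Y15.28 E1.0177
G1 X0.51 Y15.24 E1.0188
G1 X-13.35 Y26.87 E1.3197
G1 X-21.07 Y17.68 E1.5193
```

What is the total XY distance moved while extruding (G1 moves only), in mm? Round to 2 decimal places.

91.36 mm

Sum the Euclidean lengths of each G1 segment: total = 91.36 mm.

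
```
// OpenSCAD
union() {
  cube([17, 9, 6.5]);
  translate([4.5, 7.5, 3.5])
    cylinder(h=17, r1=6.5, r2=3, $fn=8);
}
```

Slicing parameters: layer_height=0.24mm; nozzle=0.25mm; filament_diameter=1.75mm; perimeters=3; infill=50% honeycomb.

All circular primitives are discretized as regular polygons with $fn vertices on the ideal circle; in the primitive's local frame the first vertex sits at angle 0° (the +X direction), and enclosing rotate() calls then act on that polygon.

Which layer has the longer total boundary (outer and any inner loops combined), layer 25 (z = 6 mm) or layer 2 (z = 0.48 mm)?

layer 25 (z = 6 mm)

Layer 25 (z = 6): the cube (footprint 17×9) is included at this height (perimeter 52.00 mm); the cone at (4.5, 7.5) (r1=6.5→r2=3) has section circumradius 5.985 here — a regular 8-gon (perimeter = 2·8·5.985·sin(180°/8) = 36.65 mm); Merging all regions: the regions partially overlap (shared area 63.26 mm²), so the edge portions inside another operand are dropped and the merged outline is re-measured after clipping — boundary = 57.63 mm. So its perimeter = 57.63 mm. Layer 2 (z = 0.48): the cube (footprint 17×9) is included at this height (perimeter 52.00 mm); the cone at (4.5, 7.5) is absent (z outside [3.5, 20.5]); Combining (union): only the 17×9 cube is present, so the union is just that shape — boundary = 52.00 mm. So its perimeter = 52.00 mm. Layer 25 is larger (57.63 vs 52.00 mm).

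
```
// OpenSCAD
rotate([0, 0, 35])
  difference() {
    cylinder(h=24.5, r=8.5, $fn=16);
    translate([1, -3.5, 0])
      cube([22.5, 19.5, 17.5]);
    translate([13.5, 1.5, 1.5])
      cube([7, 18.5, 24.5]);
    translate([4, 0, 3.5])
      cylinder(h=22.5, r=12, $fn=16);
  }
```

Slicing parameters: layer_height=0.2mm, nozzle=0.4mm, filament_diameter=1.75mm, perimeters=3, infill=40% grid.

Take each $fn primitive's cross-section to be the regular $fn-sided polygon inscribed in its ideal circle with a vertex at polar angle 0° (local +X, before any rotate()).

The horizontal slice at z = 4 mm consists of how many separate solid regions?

1

At z = 4 mm: the r=8.5 cylinder gives a regular 16-gon of circumradius 8.5 (constant along its height); the cube at (1, -3.5) (footprint 22.5×19.5) is included at this height; the cube at (13.5, 1.5) (footprint 7×18.5) is included at this height; the r=12 cylinder at (4, 0) contributes a regular 16-gon of circumradius 12; Taking the first minus the rest: starting from the r=8.5 cylinder, the 22.5×19.5 cube at (1, -3.5) partially overlaps it — only the 71.91 mm² overlap (of its 438.75 mm²) is removed, clipping the outline; the 7×18.5 cube at (13.5, 1.5) misses the remaining region (no effect); the r=12 cylinder at (4, 0) partially overlaps it — only the 145.49 mm² overlap (of its 440.85 mm²) is removed, clipping the outline — 1 connected region; (rotated 35° about Z; rotation is an isometry so areas/perimeters/island counts are preserved). The result has 1 disconnected region.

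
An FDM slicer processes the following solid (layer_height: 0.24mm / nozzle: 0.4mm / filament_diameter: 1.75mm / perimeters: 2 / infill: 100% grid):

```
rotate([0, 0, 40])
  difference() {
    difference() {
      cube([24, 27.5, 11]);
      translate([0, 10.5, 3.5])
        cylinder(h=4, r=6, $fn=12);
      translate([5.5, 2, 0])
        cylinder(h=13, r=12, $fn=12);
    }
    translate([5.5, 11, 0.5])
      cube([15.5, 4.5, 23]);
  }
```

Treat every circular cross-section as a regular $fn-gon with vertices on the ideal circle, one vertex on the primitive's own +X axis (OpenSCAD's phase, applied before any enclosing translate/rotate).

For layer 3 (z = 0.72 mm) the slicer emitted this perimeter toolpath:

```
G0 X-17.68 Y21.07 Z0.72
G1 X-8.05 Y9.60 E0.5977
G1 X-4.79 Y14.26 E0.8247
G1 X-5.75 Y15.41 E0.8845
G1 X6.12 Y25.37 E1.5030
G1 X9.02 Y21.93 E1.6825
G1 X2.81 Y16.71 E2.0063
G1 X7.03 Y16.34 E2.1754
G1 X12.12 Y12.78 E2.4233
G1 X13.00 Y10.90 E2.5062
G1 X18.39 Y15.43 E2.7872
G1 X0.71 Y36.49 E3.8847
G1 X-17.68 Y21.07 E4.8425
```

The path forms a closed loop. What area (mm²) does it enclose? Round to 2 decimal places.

400.05 mm²

Apply the shoelace formula to the sequence of (X, Y) vertices; enclosed area = 400.05 mm².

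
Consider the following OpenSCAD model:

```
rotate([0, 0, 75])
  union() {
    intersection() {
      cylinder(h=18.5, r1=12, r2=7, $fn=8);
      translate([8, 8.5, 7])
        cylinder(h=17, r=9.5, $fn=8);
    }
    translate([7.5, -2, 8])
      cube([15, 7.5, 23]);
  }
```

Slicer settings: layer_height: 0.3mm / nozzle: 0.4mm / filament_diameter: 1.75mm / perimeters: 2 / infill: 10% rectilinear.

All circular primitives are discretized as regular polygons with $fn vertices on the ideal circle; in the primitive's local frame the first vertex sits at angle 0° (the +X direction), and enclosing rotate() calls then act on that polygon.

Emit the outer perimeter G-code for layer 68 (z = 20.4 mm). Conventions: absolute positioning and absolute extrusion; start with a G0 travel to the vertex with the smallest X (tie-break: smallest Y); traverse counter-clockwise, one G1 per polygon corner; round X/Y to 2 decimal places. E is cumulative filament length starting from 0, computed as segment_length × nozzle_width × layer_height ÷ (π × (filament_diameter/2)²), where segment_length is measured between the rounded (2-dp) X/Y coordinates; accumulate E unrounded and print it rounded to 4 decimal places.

G0 X-3.37 Y8.67 Z20.40
G1 X3.87 Y6.73 E0.3739
G1 X7.76 Y21.22 E1.1225
G1 X0.51 Y23.16 E1.4969
G1 X-3.37 Y8.67 E2.2453

At z = 20.4 mm: the cone does not reach this height (z outside [0, 18.5]); the r=9.5 cylinder at (8, 8.5) contributes a regular 8-gon of circumradius 9.5; Taking the intersection: at least one operand is absent at this height, so nothing remains; the cube at (7.5, -2) (footprint 15×7.5) is included at this height; Taking the union: only the 15×7.5 cube at (7.5, -2) is present, so the union is just that shape — 1 connected region; (rotated 75° about Z; rotation is an isometry so areas/perimeters/island counts are preserved). The outline is a single polygon with 4 vertices. Extrusion per mm of travel: 0.4 × 0.3 / (π × 0.875²) = 0.049890. Accumulating E over each segment gives final E = 2.2453.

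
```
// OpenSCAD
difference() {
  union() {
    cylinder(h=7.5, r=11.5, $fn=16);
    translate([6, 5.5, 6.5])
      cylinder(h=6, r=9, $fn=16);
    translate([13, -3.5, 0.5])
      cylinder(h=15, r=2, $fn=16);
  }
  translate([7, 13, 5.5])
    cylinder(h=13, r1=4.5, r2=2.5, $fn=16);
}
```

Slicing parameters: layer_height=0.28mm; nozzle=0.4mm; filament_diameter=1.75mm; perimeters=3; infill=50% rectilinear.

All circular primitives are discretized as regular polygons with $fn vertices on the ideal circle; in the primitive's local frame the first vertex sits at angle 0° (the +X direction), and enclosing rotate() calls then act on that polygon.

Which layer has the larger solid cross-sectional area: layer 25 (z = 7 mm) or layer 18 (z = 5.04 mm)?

Layer 25 (z = 7): the cylinder: section is a regular 16-gon, circumradius r=11.5 (area = (16/2)·11.500²·sin(360°/16) = 404.88 mm²); the r=9 cylinder at (6, 5.5) gives a regular 16-gon of circumradius 9 (constant along its height) (area = (16/2)·9.000²·sin(360°/16) = 247.98 mm²); the r=2 cylinder at (13, -3.5) gives a regular 16-gon of circumradius 2 (constant along its height) (area = (16/2)·2.000²·sin(360°/16) = 12.25 mm²); Combining (union): the regions partially overlap — summed areas 665.10 mm² minus the doubly-counted overlap 158.07 mm² gives 507.03 mm² — area = 507.03 mm²; the cone at (7, 13): at t=0.115 of its height the radius interpolates to r₁+(r₂−r₁)t = 4.269, giving a regular 16-gon of that circumradius (area = (16/2)·4.269²·sin(360°/16) = 55.80 mm²); Taking the first minus the rest: starting from that combined region (507.03 mm²), the cone at (7, 13) partially overlaps it — only the 36.04 mm² overlap (of its 55.80 mm²) is removed, clipping the outline — area = 470.99 mm². So its area = 470.99 mm². Layer 18 (z = 5.04): the cylinder: section is a regular 16-gon, circumradius r=11.5 (area = (16/2)·11.500²·sin(360°/16) = 404.88 mm²); the cylinder at (6, 5.5) is absent (z outside [6.5, 12.5]); the r=2 cylinder at (13, -3.5) contributes a regular 16-gon of circumradius 2 (area = (16/2)·2.000²·sin(360°/16) = 12.25 mm²); Merging all regions: the 2 present regions are separate (no shared area or edge), so areas and boundary lengths simply add and each stays a separate island — area = 417.12 mm²; the cone at (7, 13) does not reach this height (z outside [5.5, 18.5]); After the difference (first − rest): none of the subtracted shapes is present at this height, so that combined region is unchanged — area = 417.12 mm². So its area = 417.12 mm². Layer 25 is larger (470.99 vs 417.12 mm²).

layer 25 (z = 7 mm)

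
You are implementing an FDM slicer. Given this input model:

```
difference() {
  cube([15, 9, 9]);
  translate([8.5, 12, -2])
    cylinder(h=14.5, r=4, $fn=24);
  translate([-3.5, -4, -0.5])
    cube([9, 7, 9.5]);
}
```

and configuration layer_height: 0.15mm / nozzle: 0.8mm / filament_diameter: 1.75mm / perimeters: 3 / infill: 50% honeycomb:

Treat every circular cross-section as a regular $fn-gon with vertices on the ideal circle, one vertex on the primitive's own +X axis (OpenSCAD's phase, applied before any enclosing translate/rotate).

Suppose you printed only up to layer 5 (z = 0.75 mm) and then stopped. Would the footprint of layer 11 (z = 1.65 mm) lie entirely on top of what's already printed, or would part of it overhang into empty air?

Compare the two slices. At z = 0.75: the cube (footprint 15×9) is included at this height (area 135.00 mm²); the r=4 cylinder at (8.5, 12) contributes a regular 24-gon of circumradius 4 (area = (24/2)·4.000²·sin(360°/24) = 49.69 mm²); the cube at (-3.5, -4) (footprint 9×7) is included at this height (area 63.00 mm²); Subtracting the remaining from the first: starting from the 15×9 cube (135.00 mm²), the r=4 cylinder at (8.5, 12) partially overlaps it — only the 3.49 mm² overlap (of its 49.69 mm²) is removed, clipping the outline; the 9×7 cube at (-3.5, -4) partially overlaps it — only the 16.50 mm² overlap (of its 63.00 mm²) is removed, clipping the outline — area = 115.01 mm². At z = 1.65: the cube (footprint 15×9) is included at this height (area 135.00 mm²); the r=4 cylinder at (8.5, 12) gives a regular 24-gon of circumradius 4 (constant along its height) (area = (24/2)·4.000²·sin(360°/24) = 49.69 mm²); the cube at (-3.5, -4) (footprint 9×7) is included at this height (area 63.00 mm²); Subtracting the remaining from the first: starting from the 15×9 cube (135.00 mm²), the r=4 cylinder at (8.5, 12) partially overlaps it — only the 3.49 mm² overlap (of its 49.69 mm²) is removed, clipping the outline; the 9×7 cube at (-3.5, -4) partially overlaps it — only the 16.50 mm² overlap (of its 63.00 mm²) is removed, clipping the outline — area = 115.01 mm². Checking containment: the cross-section at z = 1.65 is a subset of the cross-section at z = 0.75.

entirely on top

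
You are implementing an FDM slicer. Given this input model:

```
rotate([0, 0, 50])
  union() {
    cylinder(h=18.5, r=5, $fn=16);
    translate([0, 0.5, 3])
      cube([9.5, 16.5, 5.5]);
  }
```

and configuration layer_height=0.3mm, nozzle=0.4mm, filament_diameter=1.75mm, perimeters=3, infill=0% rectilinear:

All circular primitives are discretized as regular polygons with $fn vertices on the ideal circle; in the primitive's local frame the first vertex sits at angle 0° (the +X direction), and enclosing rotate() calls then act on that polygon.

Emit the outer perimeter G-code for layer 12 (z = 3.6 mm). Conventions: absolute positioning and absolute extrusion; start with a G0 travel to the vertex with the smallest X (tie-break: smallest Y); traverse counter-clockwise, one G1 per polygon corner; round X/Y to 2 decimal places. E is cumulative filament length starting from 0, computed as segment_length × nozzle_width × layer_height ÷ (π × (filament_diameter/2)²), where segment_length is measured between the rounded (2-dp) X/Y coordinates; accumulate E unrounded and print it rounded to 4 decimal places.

At z = 3.6 mm: the cylinder: section is a regular 16-gon, circumradius r=5; the cube at (0, 0.5) is present — its section is the full 9.5×16.5 rectangle; Merging all regions: the regions partially overlap (shared area 16.66 mm²), so overlapping operands fuse into one piece — 1 connected region; (rotated 50° about Z; rotation is an isometry so areas/perimeters/island counts are preserved). The outline is a single polygon with 17 vertices. Extrusion per mm of travel: 0.4 × 0.3 / (π × 0.875²) = 0.049890. Accumulating E over each segment gives final E = 3.3177.

G0 X-13.02 Y10.93 Z3.60
G1 X-3.83 Y3.21 E0.5988
G1 X-4.77 Y1.50 E0.6961
G1 X-4.98 Y-0.44 E0.7935
G1 X-4.44 Y-2.31 E0.8906
G1 X-3.21 Y-3.83 E0.9882
G1 X-1.50 Y-4.77 E1.0855
G1 X0.44 Y-4.98 E1.1829
G1 X2.31 Y-4.44 E1.2800
G1 X3.83 Y-3.21 E1.3775
G1 X4.77 Y-1.50 E1.4749
G1 X4.98 Y0.44 E1.5722
G1 X4.44 Y2.31 E1.6693
G1 X3.21 Y3.83 E1.7669
G1 X2.77 Y4.08 E1.7921
G1 X5.72 Y7.60 E2.0213
G1 X-6.92 Y18.20 E2.8443
G1 X-13.02 Y10.93 E3.3177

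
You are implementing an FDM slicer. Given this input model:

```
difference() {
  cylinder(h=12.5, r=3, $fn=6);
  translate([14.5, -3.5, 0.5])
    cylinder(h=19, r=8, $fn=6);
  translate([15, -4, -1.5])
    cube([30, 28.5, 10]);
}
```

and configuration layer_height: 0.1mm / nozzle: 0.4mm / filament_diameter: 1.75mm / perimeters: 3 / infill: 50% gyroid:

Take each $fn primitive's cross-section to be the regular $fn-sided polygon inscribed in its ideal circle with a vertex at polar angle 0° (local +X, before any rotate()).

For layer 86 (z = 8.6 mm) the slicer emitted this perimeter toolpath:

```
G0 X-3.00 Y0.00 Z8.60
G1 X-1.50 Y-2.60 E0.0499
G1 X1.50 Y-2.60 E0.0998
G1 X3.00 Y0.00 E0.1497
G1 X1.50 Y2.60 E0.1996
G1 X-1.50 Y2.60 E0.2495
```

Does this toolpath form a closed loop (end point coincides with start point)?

Start point (G0): (-3.00, 0.00). End point (last G1): the path does not return to the start — open.

no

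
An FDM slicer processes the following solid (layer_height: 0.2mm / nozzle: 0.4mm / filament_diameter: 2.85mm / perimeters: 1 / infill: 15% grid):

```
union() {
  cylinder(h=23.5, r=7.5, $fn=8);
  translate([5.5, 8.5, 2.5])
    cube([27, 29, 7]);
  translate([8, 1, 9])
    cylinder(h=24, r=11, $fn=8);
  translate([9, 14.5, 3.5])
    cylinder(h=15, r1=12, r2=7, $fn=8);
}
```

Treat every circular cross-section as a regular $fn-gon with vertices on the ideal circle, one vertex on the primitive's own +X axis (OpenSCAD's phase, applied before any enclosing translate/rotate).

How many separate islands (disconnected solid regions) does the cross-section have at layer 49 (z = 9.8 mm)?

At z = 9.8 mm: the r=7.5 cylinder gives a regular 8-gon of circumradius 7.5 (constant along its height); the cube at (5.5, 8.5) is not intersected at this z (z outside [2.5, 9.5]); the r=11 cylinder at (8, 1) contributes a regular 8-gon of circumradius 11; the cone at (9, 14.5): at t=0.420 of its height the radius interpolates to r₁+(r₂−r₁)t = 9.900, giving a regular 8-gon of that circumradius; Taking the union: the regions partially overlap (shared area 164.01 mm²), so overlapping operands fuse into one piece — 1 connected region. Overall, the cross-section is a single solid region. Island count = 1.

1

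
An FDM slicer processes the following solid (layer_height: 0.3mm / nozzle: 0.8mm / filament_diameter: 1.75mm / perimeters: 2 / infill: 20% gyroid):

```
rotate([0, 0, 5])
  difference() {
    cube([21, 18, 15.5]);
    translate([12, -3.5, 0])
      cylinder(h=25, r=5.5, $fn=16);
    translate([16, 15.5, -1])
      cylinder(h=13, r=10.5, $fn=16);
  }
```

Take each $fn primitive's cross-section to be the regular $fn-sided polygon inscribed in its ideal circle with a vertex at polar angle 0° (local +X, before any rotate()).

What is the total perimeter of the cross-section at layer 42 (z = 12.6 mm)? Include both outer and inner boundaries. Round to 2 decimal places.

79.22 mm

At z = 12.6 mm: the cube (footprint 21×18) is included at this height (perimeter 78.00 mm); the cylinder at (12, -3.5): section is a regular 16-gon, circumradius r=5.5 (perimeter = 2·16·5.500·sin(180°/16) = 34.34 mm); the cylinder at (16, 15.5) does not reach this height (z outside [-1, 12]); Taking the first minus the rest: starting from the 21×18 cube, the r=5.5 cylinder at (12, -3.5) partially overlaps it — only the 11.15 mm² overlap (of its 92.61 mm²) is removed, clipping the outline — boundary = 79.22 mm; (rotated 5° about Z; rotation is an isometry so areas/perimeters/island counts are preserved). Overall, the cross-section is a single solid region. Total boundary length (outer) = 79.22 mm.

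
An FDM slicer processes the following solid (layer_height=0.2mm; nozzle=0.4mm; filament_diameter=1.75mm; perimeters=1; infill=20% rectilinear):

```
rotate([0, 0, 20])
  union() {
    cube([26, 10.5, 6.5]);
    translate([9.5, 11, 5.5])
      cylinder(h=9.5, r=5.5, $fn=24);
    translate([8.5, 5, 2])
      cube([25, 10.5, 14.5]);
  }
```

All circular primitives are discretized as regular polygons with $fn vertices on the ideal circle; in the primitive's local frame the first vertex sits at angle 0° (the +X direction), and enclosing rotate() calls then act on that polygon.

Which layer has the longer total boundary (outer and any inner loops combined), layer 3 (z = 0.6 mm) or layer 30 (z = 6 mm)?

layer 30 (z = 6 mm)

Layer 3 (z = 0.6): the 26×10.5 cube contributes its full rectangle (perimeter 73.00 mm); the cylinder at (9.5, 11) does not reach this height (z outside [5.5, 15]); the cube at (8.5, 5) does not reach this height (z outside [2, 16.5]); Merging all regions: only the 26×10.5 cube is present, so the union is just that shape — boundary = 73.00 mm; (rotated 20° about Z; rotation is an isometry so areas/perimeters/island counts are preserved). So its perimeter = 73.00 mm. Layer 30 (z = 6): the cube (footprint 26×10.5) is included at this height (perimeter 73.00 mm); the r=5.5 cylinder at (9.5, 11) gives a regular 24-gon of circumradius 5.5 (constant along its height) (perimeter = 2·24·5.500·sin(180°/24) = 34.46 mm); the cube at (8.5, 5) (footprint 25×10.5) is included at this height (perimeter 71.00 mm); Combining (union): the regions partially overlap (shared area 166.93 mm²), so the edge portions inside another operand are dropped and the merged outline is re-measured after clipping — boundary = 96.90 mm; (whole slice rotated 20° about Z — lengths, areas and connectivity unchanged). So its perimeter = 96.90 mm. Layer 30 is larger (96.90 vs 73.00 mm).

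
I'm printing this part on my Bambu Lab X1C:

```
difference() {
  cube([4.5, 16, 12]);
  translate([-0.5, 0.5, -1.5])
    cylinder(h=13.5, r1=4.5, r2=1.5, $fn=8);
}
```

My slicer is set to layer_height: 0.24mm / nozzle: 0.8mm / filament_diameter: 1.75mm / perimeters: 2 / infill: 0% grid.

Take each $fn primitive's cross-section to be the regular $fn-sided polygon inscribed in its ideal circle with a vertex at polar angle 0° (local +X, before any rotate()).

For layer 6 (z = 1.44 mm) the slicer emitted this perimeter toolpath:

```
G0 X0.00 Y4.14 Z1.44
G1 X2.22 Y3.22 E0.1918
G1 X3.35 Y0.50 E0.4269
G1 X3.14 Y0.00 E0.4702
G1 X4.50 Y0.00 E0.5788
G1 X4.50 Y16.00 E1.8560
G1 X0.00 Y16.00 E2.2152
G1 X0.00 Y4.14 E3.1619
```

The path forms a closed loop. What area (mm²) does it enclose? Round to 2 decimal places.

Apply the shoelace formula to the sequence of (X, Y) vertices; enclosed area = 61.78 mm².

61.78 mm²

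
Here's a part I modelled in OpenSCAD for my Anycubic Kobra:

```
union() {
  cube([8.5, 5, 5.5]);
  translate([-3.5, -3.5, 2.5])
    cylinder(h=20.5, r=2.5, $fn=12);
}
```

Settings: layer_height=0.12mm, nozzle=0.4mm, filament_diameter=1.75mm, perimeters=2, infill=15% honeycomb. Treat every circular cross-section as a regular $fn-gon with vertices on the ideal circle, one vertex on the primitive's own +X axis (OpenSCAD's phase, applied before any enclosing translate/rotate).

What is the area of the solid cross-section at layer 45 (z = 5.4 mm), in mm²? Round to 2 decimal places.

61.25 mm²

At z = 5.4 mm: the 8.5×5 cube contributes its full rectangle (area 42.50 mm²); the r=2.5 cylinder at (-3.5, -3.5) gives a regular 12-gon of circumradius 2.5 (constant along its height) (area = (12/2)·2.500²·sin(360°/12) = 18.75 mm²); Merging all regions: the 2 present regions are separate (no shared area or edge), so areas and boundary lengths simply add and each stays a separate island — area = 61.25 mm². Overall, the cross-section has 2 separate islands. Net area = 61.25 mm².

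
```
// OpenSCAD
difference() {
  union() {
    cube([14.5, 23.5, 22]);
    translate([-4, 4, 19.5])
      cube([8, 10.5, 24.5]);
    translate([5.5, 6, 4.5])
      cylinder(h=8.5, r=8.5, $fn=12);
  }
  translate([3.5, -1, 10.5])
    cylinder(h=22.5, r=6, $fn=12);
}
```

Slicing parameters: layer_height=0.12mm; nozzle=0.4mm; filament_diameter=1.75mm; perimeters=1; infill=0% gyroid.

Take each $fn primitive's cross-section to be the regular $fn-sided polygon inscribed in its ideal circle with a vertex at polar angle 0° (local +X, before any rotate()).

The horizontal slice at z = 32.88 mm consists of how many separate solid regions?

1

At z = 32.88 mm: the cube is absent (z outside [0, 22]); the cube at (-4, 4) is present — its section is the full 8×10.5 rectangle; the cylinder at (5.5, 6) is not intersected at this z (z outside [4.5, 13]); Combining (union): only the 8×10.5 cube at (-4, 4) is present, so the union is just that shape — 1 connected region; the r=6 cylinder at (3.5, -1) contributes a regular 12-gon of circumradius 6; Taking the first minus the rest: starting from that combined region, the r=6 cylinder at (3.5, -1) partially overlaps it — only the 2.28 mm² overlap (of its 108.00 mm²) is removed, clipping the outline — 1 connected region. The result has 1 disconnected region.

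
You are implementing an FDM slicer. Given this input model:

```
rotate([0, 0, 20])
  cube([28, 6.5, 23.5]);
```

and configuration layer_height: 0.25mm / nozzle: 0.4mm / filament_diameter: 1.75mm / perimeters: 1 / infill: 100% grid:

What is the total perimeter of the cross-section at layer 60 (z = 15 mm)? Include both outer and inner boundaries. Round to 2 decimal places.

69.00 mm

At z = 15 mm: the cube (footprint 28×6.5) is included at this height (perimeter 69.00 mm); (whole slice rotated 20° about Z — lengths, areas and connectivity unchanged). Overall, the cross-section is a single solid region. Total boundary length (outer) = 69.00 mm.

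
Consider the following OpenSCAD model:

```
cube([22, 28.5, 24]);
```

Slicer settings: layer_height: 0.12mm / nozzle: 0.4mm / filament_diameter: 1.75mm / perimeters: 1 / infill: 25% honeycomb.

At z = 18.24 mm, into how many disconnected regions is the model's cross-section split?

At z = 18.24 mm: the 22×28.5 cube contributes its full rectangle. The result has 1 disconnected region.

1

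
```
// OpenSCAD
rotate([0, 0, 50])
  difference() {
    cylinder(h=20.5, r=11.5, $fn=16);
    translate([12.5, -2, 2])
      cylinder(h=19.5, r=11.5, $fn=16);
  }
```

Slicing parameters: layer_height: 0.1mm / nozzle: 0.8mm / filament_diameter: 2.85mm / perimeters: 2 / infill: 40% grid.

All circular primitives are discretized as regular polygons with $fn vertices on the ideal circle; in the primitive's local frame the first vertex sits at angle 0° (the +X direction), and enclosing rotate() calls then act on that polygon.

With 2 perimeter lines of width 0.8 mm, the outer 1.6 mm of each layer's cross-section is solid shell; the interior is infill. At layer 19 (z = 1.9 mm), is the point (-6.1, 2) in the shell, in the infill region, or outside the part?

At z = 1.9 mm: the r=11.5 cylinder contributes a regular 16-gon of circumradius 11.5; the cylinder at (12.5, -2) does not reach this height (z outside [2, 21.5]); After the difference (first − rest): none of the subtracted shapes is present at this height, so the r=11.5 cylinder is unchanged — 1 connected region; (whole slice rotated 50° about Z — lengths, areas and connectivity unchanged). Overall, the cross-section is a single solid region. Undo the 50° rotation: the query point maps to (-2.389, 5.958) in the un-rotated model frame. The nearest boundary edge runs (0.00, 11.50)→(-4.40, 10.62); distance from the point to it = 4.97 mm. The point is inside the cross-section and 4.97 mm from the nearest boundary — more than the 1.6 mm shell width (2 × 0.8), so it's in the infill interior.

infill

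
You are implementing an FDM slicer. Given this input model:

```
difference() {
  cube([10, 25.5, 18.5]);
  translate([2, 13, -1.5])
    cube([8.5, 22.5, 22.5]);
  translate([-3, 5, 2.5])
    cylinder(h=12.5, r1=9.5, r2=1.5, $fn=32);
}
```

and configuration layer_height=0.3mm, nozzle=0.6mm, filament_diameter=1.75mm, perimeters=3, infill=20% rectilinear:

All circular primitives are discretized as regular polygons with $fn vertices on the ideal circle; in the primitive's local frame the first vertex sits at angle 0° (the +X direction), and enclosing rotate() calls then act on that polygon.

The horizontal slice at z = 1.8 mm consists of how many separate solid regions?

1

At z = 1.8 mm: the cube is present — its section is the full 10×25.5 rectangle; the 8.5×22.5 cube at (2, 13) contributes its full rectangle; the cone at (-3, 5) does not reach this height (z outside [2.5, 15]); After the difference (first − rest): starting from the 10×25.5 cube, the 8.5×22.5 cube at (2, 13) partially overlaps it — only the 100.00 mm² overlap (of its 191.25 mm²) is removed, clipping the outline — 1 connected region. The result has 1 disconnected region.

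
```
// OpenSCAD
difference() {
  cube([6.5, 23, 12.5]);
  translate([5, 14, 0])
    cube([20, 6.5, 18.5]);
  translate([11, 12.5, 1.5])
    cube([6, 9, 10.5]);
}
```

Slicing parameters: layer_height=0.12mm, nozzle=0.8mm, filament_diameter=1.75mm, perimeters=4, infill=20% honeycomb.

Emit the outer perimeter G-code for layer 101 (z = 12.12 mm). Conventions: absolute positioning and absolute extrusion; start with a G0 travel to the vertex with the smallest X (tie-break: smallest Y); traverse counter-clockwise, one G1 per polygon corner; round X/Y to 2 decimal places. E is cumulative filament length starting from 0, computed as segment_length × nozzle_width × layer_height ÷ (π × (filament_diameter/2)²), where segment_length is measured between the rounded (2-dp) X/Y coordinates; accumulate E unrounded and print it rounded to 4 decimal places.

At z = 12.12 mm: the 6.5×23 cube contributes its full rectangle; the 20×6.5 cube at (5, 14) contributes its full rectangle; the cube at (11, 12.5) is not intersected at this z (z outside [1.5, 12]); Taking the first minus the rest: starting from the 6.5×23 cube, the 20×6.5 cube at (5, 14) partially overlaps it — only the 9.75 mm² overlap (of its 130.00 mm²) is removed, clipping the outline — 1 connected region. The outline is a single polygon with 8 vertices. Extrusion per mm of travel: 0.8 × 0.12 / (π × 0.875²) = 0.039912. Accumulating E over each segment gives final E = 2.4746.

G0 X0.00 Y0.00 Z12.12
G1 X6.50 Y0.00 E0.2594
G1 X6.50 Y14.00 E0.8182
G1 X5.00 Y14.00 E0.8781
G1 X5.00 Y20.50 E1.1375
G1 X6.50 Y20.50 E1.1974
G1 X6.50 Y23.00 E1.2971
G1 X0.00 Y23.00 E1.5566
G1 X0.00 Y0.00 E2.4746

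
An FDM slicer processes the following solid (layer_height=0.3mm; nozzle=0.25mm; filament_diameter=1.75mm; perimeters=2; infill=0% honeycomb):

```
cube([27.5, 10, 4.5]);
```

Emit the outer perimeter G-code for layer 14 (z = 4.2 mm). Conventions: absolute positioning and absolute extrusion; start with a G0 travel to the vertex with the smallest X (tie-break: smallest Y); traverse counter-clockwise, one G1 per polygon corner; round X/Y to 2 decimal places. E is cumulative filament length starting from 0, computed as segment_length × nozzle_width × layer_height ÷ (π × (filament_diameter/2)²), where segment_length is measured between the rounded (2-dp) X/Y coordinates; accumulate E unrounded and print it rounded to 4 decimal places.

At z = 4.2 mm: the 27.5×10 cube contributes its full rectangle. The outline is a single polygon with 4 vertices. Extrusion per mm of travel: 0.25 × 0.3 / (π × 0.875²) = 0.031181. Accumulating E over each segment gives final E = 2.3386.

G0 X0.00 Y0.00 Z4.20
G1 X27.50 Y0.00 E0.8575
G1 X27.50 Y10.00 E1.1693
G1 X0.00 Y10.00 E2.0268
G1 X0.00 Y0.00 E2.3386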